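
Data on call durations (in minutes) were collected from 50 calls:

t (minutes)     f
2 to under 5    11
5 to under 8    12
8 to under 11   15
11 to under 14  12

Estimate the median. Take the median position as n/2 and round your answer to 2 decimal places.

Cumulative frequencies: 11, 23, 38, 50
n = 50; position = n/2 = 25.
This falls in the class 8 to under 11: L = 8, F = 23, f = 15, h = 3.
Median ≈ 8 + ((25 − 23) / 15) × 3 = 8.4000

8.40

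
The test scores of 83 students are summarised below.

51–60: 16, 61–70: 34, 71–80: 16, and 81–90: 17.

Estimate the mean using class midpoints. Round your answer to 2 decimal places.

69.60

Midpoints: 55.5, 65.5, 75.5, 85.5
Σfm = 16×55.5 + 34×65.5 + 16×75.5 + 17×85.5 = 5776.5
n = Σf = 83
Mean = 5776.5 / 83 = 69.5964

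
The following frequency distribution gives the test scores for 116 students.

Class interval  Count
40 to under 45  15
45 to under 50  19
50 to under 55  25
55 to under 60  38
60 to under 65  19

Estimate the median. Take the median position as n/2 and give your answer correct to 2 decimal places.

54.80

Cumulative frequencies: 15, 34, 59, 97, 116
n = 116; position = n/2 = 58.
This falls in the class 50 to under 55: L = 50, F = 34, f = 25, h = 5.
Median ≈ 50 + ((58 − 34) / 25) × 5 = 54.8000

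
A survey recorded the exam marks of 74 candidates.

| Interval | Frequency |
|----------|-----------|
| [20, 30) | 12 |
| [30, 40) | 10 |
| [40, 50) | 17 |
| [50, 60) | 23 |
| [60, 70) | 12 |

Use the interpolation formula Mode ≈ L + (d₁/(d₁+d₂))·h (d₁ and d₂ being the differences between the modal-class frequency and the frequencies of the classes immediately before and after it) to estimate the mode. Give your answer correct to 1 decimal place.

53.5

Modal class: [50, 60) (highest frequency 23).
d₁ = 23 − 17 = 6, d₂ = 23 − 12 = 11
Mode ≈ 50 + (6/(6+11)) × 10 = 50 + 3.5294 = 53.5294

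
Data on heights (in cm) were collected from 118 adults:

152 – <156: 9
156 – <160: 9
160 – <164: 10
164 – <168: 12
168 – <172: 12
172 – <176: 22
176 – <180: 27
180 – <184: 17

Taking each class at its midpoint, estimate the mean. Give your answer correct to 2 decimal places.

Midpoints: 154, 158, 162, 166, 170, 174, 178, 182
Σfm = 9×154 + 9×158 + 10×162 + 12×166 + 12×170 + 22×174 + 27×178 + 17×182 = 20188
n = Σf = 118
Mean = 20188 / 118 = 171.0847

171.08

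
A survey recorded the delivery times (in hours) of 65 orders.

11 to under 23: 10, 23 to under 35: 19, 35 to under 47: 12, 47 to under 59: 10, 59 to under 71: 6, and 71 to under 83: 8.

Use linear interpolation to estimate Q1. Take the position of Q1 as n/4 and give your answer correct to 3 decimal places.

Cumulative frequencies: 10, 29, 41, 51, 57, 65
n = 65; position = n/4 = 16.25.
This falls in the class 23 to under 35: L = 23, F = 10, f = 19, h = 12.
Lower quartile ≈ 23 + ((16.25 − 10) / 19) × 12 = 26.9474

26.947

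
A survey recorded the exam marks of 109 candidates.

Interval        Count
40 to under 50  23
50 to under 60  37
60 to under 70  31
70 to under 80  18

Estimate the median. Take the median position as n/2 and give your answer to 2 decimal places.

Cumulative frequencies: 23, 60, 91, 109
n = 109; position = n/2 = 54.5.
This falls in the class 50 to under 60: L = 50, F = 23, f = 37, h = 10.
Median ≈ 50 + ((54.5 − 23) / 37) × 10 = 58.5135

58.51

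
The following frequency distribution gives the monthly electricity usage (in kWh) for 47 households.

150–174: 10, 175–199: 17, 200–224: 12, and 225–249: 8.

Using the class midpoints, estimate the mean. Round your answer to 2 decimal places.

196.57

Midpoints: 162, 187, 212, 237
Σfm = 10×162 + 17×187 + 12×212 + 8×237 = 9239
n = Σf = 47
Mean = 9239 / 47 = 196.5745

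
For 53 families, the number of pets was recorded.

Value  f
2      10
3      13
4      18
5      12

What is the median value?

4

Cumulative frequencies: 10, 23, 41, 53
n = 53, so the median is the value in position (n+1)/2 = 27.
Position 27 falls at value 4.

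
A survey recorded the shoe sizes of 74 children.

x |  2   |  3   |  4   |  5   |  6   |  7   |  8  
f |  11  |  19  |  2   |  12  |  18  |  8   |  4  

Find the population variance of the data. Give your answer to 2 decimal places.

Values: 2, 3, 4, 5, 6, 7, 8
n = 74, Σfx = 343, mean = 4.6351
Σfx² = 1843
Σf(x − x̄)² = Σfx² − (Σfx)²/n = 1843 − 343²/74 = 253.1486
Population variance = 253.1486 / 74 = 3.4209

3.42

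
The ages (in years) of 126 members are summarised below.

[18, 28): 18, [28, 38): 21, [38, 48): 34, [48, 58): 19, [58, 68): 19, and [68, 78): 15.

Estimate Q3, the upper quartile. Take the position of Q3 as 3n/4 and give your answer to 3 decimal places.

Cumulative frequencies: 18, 39, 73, 92, 111, 126
n = 126; position = 3n/4 = 94.5.
This falls in the class [58, 68): L = 58, F = 92, f = 19, h = 10.
Upper quartile ≈ 58 + ((94.5 − 92) / 19) × 10 = 59.3158

59.316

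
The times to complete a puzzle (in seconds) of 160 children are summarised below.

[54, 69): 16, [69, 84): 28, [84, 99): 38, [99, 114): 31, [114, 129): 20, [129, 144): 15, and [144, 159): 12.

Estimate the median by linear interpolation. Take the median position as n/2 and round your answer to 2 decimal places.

Cumulative frequencies: 16, 44, 82, 113, 133, 148, 160
n = 160; position = n/2 = 80.
This falls in the class [84, 99): L = 84, F = 44, f = 38, h = 15.
Median ≈ 84 + ((80 − 44) / 38) × 15 = 98.2105

98.21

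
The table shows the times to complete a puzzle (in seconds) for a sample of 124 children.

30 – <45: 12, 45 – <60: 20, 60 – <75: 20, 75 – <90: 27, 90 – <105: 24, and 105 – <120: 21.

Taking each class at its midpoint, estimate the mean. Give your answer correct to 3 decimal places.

78.871

Midpoints: 37.5, 52.5, 67.5, 82.5, 97.5, 112.5
Σfm = 12×37.5 + 20×52.5 + 20×67.5 + 27×82.5 + 24×97.5 + 21×112.5 = 9780
n = Σf = 124
Mean = 9780 / 124 = 78.8710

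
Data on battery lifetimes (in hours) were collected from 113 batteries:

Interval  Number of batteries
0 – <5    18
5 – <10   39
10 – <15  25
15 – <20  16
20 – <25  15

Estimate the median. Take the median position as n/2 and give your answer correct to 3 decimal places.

9.936

Cumulative frequencies: 18, 57, 82, 98, 113
n = 113; position = n/2 = 56.5.
This falls in the class 5 – <10: L = 5, F = 18, f = 39, h = 5.
Median ≈ 5 + ((56.5 − 18) / 39) × 5 = 9.9359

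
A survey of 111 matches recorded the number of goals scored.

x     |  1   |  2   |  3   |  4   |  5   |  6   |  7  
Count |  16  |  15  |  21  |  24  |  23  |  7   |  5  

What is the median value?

Cumulative frequencies: 16, 31, 52, 76, 99, 106, 111
n = 111, so the median is the value in position (n+1)/2 = 56.
Position 56 falls at value 4.

4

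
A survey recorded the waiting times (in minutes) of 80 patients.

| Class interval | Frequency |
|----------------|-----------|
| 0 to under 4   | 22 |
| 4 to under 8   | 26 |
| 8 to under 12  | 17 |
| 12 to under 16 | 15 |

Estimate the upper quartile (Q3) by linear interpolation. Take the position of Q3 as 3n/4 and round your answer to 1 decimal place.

10.8

Cumulative frequencies: 22, 48, 65, 80
n = 80; position = 3n/4 = 60.
This falls in the class 8 to under 12: L = 8, F = 48, f = 17, h = 4.
Upper quartile ≈ 8 + ((60 − 48) / 17) × 4 = 10.8235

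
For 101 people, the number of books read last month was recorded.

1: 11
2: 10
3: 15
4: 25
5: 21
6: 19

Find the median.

Cumulative frequencies: 11, 21, 36, 61, 82, 101
n = 101, so the median is the value in position (n+1)/2 = 51.
Position 51 falls at value 4.

4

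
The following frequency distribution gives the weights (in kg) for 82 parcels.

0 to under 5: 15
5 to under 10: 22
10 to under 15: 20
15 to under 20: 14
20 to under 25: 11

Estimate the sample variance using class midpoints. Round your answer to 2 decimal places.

42.25

Midpoints: 2.5, 7.5, 12.5, 17.5, 22.5
n = 82, Σfm = 945, mean = 11.5244
Σfm² = 14312.5
Σf(m − x̄)² = Σfm² − (Σfm)²/n = 14312.5 − 945²/82 = 3421.9512
Sample variance = 3421.9512 / 81 = 42.2463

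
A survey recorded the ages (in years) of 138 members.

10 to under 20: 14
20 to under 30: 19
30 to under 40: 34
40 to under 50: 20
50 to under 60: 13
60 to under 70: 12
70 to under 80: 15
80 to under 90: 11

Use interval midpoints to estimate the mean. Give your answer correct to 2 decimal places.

Midpoints: 15, 25, 35, 45, 55, 65, 75, 85
Σfm = 14×15 + 19×25 + 34×35 + 20×45 + 13×55 + 12×65 + 15×75 + 11×85 = 6330
n = Σf = 138
Mean = 6330 / 138 = 45.8696

45.87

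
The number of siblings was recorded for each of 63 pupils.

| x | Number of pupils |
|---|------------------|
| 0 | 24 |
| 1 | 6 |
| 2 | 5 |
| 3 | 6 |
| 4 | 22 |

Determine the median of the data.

2

Cumulative frequencies: 24, 30, 35, 41, 63
n = 63, so the median is the value in position (n+1)/2 = 32.
Position 32 falls at value 2.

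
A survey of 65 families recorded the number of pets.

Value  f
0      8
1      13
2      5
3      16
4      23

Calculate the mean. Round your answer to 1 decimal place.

2.5

Values: 0, 1, 2, 3, 4
Σfx = 8×0 + 13×1 + 5×2 + 16×3 + 23×4 = 163
n = Σf = 65
Mean = 163 / 65 = 2.5077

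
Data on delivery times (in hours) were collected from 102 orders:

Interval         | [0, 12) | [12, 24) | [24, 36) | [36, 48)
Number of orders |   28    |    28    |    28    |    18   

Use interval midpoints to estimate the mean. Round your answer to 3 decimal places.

Midpoints: 6, 18, 30, 42
Σfm = 28×6 + 28×18 + 28×30 + 18×42 = 2268
n = Σf = 102
Mean = 2268 / 102 = 22.2353

22.235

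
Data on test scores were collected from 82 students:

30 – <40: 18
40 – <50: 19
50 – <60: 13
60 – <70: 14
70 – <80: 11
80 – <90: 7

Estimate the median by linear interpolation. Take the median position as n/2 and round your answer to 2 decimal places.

Cumulative frequencies: 18, 37, 50, 64, 75, 82
n = 82; position = n/2 = 41.
This falls in the class 50 – <60: L = 50, F = 37, f = 13, h = 10.
Median ≈ 50 + ((41 − 37) / 13) × 10 = 53.0769

53.08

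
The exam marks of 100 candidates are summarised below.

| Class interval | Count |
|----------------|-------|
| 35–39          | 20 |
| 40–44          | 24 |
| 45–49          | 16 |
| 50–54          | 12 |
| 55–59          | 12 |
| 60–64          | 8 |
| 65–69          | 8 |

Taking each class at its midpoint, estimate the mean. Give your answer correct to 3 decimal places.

48.400

Midpoints: 37, 42, 47, 52, 57, 62, 67
Σfm = 20×37 + 24×42 + 16×47 + 12×52 + 12×57 + 8×62 + 8×67 = 4840
n = Σf = 100
Mean = 4840 / 100 = 48.4000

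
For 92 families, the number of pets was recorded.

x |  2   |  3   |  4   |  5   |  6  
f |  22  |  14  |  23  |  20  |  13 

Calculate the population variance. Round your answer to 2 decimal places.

Values: 2, 3, 4, 5, 6
n = 92, Σfx = 356, mean = 3.8696
Σfx² = 1550
Σf(x − x̄)² = Σfx² − (Σfx)²/n = 1550 − 356²/92 = 172.4348
Population variance = 172.4348 / 92 = 1.8743

1.87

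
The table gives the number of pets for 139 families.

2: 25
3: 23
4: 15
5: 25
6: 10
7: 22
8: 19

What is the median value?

5

Cumulative frequencies: 25, 48, 63, 88, 98, 120, 139
n = 139, so the median is the value in position (n+1)/2 = 70.
Position 70 falls at value 5.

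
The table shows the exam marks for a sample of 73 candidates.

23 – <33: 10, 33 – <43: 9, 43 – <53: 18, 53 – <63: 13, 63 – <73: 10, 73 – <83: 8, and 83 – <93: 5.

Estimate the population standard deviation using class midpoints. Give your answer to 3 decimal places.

Midpoints: 28, 38, 48, 58, 68, 78, 88
n = 73, Σfm = 3984, mean = 54.5753
Σfm² = 239672
Σf(m − x̄)² = Σfm² − (Σfm)²/n = 239672 − 3984²/73 = 22243.8356
Population variance = 22243.8356 / 73 = 304.7101
Standard deviation = √304.7101 = 17.4559

17.456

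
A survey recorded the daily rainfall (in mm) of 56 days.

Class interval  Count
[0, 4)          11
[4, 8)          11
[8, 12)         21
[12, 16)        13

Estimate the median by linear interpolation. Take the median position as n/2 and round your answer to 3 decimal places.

Cumulative frequencies: 11, 22, 43, 56
n = 56; position = n/2 = 28.
This falls in the class [8, 12): L = 8, F = 22, f = 21, h = 4.
Median ≈ 8 + ((28 − 22) / 21) × 4 = 9.1429

9.143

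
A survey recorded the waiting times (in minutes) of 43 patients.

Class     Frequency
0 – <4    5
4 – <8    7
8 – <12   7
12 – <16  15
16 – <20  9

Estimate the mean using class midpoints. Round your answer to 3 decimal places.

11.488

Midpoints: 2, 6, 10, 14, 18
Σfm = 5×2 + 7×6 + 7×10 + 15×14 + 9×18 = 494
n = Σf = 43
Mean = 494 / 43 = 11.4884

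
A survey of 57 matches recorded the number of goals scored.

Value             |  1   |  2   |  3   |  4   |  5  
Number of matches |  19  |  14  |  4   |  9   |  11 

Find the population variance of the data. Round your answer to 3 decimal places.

Values: 1, 2, 3, 4, 5
n = 57, Σfx = 150, mean = 2.6316
Σfx² = 530
Σf(x − x̄)² = Σfx² − (Σfx)²/n = 530 − 150²/57 = 135.2632
Population variance = 135.2632 / 57 = 2.3730

2.373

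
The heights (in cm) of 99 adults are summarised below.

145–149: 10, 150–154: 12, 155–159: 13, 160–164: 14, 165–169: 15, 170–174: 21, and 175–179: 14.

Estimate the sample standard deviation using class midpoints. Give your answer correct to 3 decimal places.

Midpoints: 147, 152, 157, 162, 167, 172, 177
n = 99, Σfm = 16198, mean = 163.6162
Σfm² = 2659396
Σf(m − x̄)² = Σfm² − (Σfm)²/n = 2659396 − 16198²/99 = 9141.4141
Sample variance = 9141.4141 / 98 = 93.2797
Standard deviation = √93.2797 = 9.6581

9.658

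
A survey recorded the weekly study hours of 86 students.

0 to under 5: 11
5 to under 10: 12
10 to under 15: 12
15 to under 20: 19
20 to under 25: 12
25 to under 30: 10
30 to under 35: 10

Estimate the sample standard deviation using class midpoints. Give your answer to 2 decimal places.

9.40

Midpoints: 2.5, 7.5, 12.5, 17.5, 22.5, 27.5, 32.5
n = 86, Σfm = 1470, mean = 17.0930
Σfm² = 32637.5
Σf(m − x̄)² = Σfm² − (Σfm)²/n = 32637.5 − 1470²/86 = 7510.7558
Sample variance = 7510.7558 / 85 = 88.3618
Standard deviation = √88.3618 = 9.4001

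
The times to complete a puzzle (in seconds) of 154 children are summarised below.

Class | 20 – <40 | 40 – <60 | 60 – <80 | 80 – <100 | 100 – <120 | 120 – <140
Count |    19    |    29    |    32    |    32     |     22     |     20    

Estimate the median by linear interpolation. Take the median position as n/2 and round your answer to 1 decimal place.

Cumulative frequencies: 19, 48, 80, 112, 134, 154
n = 154; position = n/2 = 77.
This falls in the class 60 – <80: L = 60, F = 48, f = 32, h = 20.
Median ≈ 60 + ((77 − 48) / 32) × 20 = 78.1250

78.1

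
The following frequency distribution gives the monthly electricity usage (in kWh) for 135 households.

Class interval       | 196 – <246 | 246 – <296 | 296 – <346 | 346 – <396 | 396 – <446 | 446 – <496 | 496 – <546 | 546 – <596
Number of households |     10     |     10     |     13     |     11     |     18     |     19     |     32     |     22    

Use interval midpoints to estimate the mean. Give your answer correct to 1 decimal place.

436.6

Midpoints: 221, 271, 321, 371, 421, 471, 521, 571
Σfm = 10×221 + 10×271 + 13×321 + 11×371 + 18×421 + 19×471 + 32×521 + 22×571 = 58935
n = Σf = 135
Mean = 58935 / 135 = 436.5556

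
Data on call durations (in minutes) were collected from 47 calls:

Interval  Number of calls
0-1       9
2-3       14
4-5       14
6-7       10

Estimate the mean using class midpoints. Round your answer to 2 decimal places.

3.56

Midpoints: 0.5, 2.5, 4.5, 6.5
Σfm = 9×0.5 + 14×2.5 + 14×4.5 + 10×6.5 = 167.5
n = Σf = 47
Mean = 167.5 / 47 = 3.5638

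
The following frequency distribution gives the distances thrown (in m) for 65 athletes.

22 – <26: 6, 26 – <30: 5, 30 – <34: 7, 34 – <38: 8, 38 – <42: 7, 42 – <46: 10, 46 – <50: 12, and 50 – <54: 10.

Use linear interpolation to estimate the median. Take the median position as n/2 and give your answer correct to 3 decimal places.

41.714

Cumulative frequencies: 6, 11, 18, 26, 33, 43, 55, 65
n = 65; position = n/2 = 32.5.
This falls in the class 38 – <42: L = 38, F = 26, f = 7, h = 4.
Median ≈ 38 + ((32.5 − 26) / 7) × 4 = 41.7143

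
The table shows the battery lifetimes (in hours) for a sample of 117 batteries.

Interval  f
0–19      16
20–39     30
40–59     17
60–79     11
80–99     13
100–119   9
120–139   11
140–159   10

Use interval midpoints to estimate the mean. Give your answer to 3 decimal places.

Midpoints: 9.5, 29.5, 49.5, 69.5, 89.5, 109.5, 129.5, 149.5
Σfm = 16×9.5 + 30×29.5 + 17×49.5 + 11×69.5 + 13×89.5 + 9×109.5 + 11×129.5 + 10×149.5 = 7711.5
n = Σf = 117
Mean = 7711.5 / 117 = 65.9103

65.910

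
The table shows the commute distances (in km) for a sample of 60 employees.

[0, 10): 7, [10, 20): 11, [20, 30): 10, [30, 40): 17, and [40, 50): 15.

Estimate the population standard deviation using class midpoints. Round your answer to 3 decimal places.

Midpoints: 5, 15, 25, 35, 45
n = 60, Σfm = 1720, mean = 28.6667
Σfm² = 60100
Σf(m − x̄)² = Σfm² − (Σfm)²/n = 60100 − 1720²/60 = 10793.3333
Population variance = 10793.3333 / 60 = 179.8889
Standard deviation = √179.8889 = 13.4123

13.412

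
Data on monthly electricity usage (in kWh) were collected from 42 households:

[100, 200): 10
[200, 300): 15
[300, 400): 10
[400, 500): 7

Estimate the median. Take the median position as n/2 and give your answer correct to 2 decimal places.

Cumulative frequencies: 10, 25, 35, 42
n = 42; position = n/2 = 21.
This falls in the class [200, 300): L = 200, F = 10, f = 15, h = 100.
Median ≈ 200 + ((21 − 10) / 15) × 100 = 273.3333

273.33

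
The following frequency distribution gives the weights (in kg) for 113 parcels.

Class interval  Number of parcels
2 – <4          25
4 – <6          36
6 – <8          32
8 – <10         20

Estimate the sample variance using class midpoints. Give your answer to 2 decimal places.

Midpoints: 3, 5, 7, 9
n = 113, Σfm = 659, mean = 5.8319
Σfm² = 4313
Σf(m − x̄)² = Σfm² − (Σfm)²/n = 4313 − 659²/113 = 469.8053
Sample variance = 469.8053 / 112 = 4.1947

4.19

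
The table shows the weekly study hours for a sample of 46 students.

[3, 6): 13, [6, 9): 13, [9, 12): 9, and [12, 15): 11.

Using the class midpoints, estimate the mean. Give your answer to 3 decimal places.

8.674

Midpoints: 4.5, 7.5, 10.5, 13.5
Σfm = 13×4.5 + 13×7.5 + 9×10.5 + 11×13.5 = 399
n = Σf = 46
Mean = 399 / 46 = 8.6739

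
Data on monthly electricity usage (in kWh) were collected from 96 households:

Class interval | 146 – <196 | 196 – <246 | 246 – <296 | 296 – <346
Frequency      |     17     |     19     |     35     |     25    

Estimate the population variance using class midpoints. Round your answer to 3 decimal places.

Midpoints: 171, 221, 271, 321
n = 96, Σfm = 24616, mean = 256.4167
Σfm² = 6571536
Σf(m − x̄)² = Σfm² − (Σfm)²/n = 6571536 − 24616²/96 = 259583.3333
Population variance = 259583.3333 / 96 = 2703.9931

2703.993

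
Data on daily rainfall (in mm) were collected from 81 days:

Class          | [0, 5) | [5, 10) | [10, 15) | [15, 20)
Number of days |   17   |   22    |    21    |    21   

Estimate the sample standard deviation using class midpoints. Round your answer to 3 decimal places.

Midpoints: 2.5, 7.5, 12.5, 17.5
n = 81, Σfm = 837.5, mean = 10.3395
Σfm² = 11056.25
Σf(m − x̄)² = Σfm² − (Σfm)²/n = 11056.25 − 837.5²/81 = 2396.9136
Sample variance = 2396.9136 / 80 = 29.9614
Standard deviation = √29.9614 = 5.4737

5.474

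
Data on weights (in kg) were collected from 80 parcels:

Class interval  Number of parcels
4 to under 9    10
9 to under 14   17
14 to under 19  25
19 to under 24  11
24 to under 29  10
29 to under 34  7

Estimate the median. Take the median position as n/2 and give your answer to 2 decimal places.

Cumulative frequencies: 10, 27, 52, 63, 73, 80
n = 80; position = n/2 = 40.
This falls in the class 14 to under 19: L = 14, F = 27, f = 25, h = 5.
Median ≈ 14 + ((40 − 27) / 25) × 5 = 16.6000

16.60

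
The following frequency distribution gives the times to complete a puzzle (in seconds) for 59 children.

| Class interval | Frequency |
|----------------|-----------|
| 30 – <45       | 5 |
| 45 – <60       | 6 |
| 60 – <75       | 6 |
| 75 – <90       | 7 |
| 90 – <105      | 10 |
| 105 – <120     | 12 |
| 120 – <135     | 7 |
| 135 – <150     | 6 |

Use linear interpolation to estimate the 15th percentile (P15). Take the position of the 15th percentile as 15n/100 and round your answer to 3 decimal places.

54.625

Cumulative frequencies: 5, 11, 17, 24, 34, 46, 53, 59
n = 59; position = 15n/100 = 8.85.
This falls in the class 45 – <60: L = 45, F = 5, f = 6, h = 15.
15th percentile ≈ 45 + ((8.85 − 5) / 6) × 15 = 54.6250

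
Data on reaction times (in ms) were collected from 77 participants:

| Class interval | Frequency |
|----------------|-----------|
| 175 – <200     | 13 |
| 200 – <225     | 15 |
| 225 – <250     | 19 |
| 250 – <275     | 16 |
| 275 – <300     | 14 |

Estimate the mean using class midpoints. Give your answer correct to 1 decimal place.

Midpoints: 187.5, 212.5, 237.5, 262.5, 287.5
Σfm = 13×187.5 + 15×212.5 + 19×237.5 + 16×262.5 + 14×287.5 = 18362.5
n = Σf = 77
Mean = 18362.5 / 77 = 238.4740

238.5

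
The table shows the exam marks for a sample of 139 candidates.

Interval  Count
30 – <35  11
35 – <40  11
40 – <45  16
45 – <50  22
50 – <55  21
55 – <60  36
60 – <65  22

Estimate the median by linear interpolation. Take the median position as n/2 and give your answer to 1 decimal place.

Cumulative frequencies: 11, 22, 38, 60, 81, 117, 139
n = 139; position = n/2 = 69.5.
This falls in the class 50 – <55: L = 50, F = 60, f = 21, h = 5.
Median ≈ 50 + ((69.5 − 60) / 21) × 5 = 52.2619

52.3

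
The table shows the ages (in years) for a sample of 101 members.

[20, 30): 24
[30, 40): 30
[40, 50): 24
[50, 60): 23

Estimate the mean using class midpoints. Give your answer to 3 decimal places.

Midpoints: 25, 35, 45, 55
Σfm = 24×25 + 30×35 + 24×45 + 23×55 = 3995
n = Σf = 101
Mean = 3995 / 101 = 39.5545

39.554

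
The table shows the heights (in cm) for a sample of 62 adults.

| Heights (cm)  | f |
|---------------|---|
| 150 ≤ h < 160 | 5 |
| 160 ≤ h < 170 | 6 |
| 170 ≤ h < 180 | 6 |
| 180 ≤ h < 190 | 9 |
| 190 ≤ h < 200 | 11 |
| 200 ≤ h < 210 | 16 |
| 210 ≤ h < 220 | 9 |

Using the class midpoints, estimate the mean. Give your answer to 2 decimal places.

Midpoints: 155, 165, 175, 185, 195, 205, 215
Σfm = 5×155 + 6×165 + 6×175 + 9×185 + 11×195 + 16×205 + 9×215 = 11840
n = Σf = 62
Mean = 11840 / 62 = 190.9677

190.97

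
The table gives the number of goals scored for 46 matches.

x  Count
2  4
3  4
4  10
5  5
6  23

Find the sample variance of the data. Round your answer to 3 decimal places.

Values: 2, 3, 4, 5, 6
n = 46, Σfx = 223, mean = 4.8478
Σfx² = 1165
Σf(x − x̄)² = Σfx² − (Σfx)²/n = 1165 − 223²/46 = 83.9348
Sample variance = 83.9348 / 45 = 1.8652

1.865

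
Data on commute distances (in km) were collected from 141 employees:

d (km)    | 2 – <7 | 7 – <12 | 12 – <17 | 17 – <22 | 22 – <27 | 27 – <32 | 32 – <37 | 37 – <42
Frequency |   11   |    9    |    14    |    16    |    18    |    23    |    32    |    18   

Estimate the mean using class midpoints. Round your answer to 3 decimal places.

Midpoints: 4.5, 9.5, 14.5, 19.5, 24.5, 29.5, 34.5, 39.5
Σfm = 11×4.5 + 9×9.5 + 14×14.5 + 16×19.5 + 18×24.5 + 23×29.5 + 32×34.5 + 18×39.5 = 3584.5
n = Σf = 141
Mean = 3584.5 / 141 = 25.4220

25.422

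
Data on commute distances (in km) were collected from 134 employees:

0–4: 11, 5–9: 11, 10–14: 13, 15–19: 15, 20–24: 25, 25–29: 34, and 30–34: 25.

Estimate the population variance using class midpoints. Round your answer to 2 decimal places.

87.20

Midpoints: 2, 7, 12, 17, 22, 27, 32
n = 134, Σfm = 2778, mean = 20.7313
Σfm² = 69276
Σf(m − x̄)² = Σfm² − (Σfm)²/n = 69276 − 2778²/134 = 11684.3284
Population variance = 11684.3284 / 134 = 87.1965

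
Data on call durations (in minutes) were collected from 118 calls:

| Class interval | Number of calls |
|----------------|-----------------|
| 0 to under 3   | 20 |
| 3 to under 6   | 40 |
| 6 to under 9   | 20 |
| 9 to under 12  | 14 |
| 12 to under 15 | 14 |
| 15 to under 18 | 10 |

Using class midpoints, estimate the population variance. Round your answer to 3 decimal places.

Midpoints: 1.5, 4.5, 7.5, 10.5, 13.5, 16.5
n = 118, Σfm = 861, mean = 7.2966
Σfm² = 8797.5
Σf(m − x̄)² = Σfm² − (Σfm)²/n = 8797.5 − 861²/118 = 2515.1186
Population variance = 2515.1186 / 118 = 21.3146

21.315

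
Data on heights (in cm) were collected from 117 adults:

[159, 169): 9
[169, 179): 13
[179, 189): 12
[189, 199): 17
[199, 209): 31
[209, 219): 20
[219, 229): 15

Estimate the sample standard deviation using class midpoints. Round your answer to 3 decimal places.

Midpoints: 164, 174, 184, 194, 204, 214, 224
n = 117, Σfm = 23208, mean = 198.3590
Σfm² = 4640392
Σf(m − x̄)² = Σfm² − (Σfm)²/n = 4640392 − 23208²/117 = 36876.9231
Sample variance = 36876.9231 / 116 = 317.9045
Standard deviation = √317.9045 = 17.8299

17.830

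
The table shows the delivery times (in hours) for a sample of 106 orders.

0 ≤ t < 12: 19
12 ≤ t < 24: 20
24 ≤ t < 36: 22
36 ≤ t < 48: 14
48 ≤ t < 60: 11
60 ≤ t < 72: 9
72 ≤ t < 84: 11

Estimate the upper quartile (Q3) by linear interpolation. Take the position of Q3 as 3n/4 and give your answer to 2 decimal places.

Cumulative frequencies: 19, 39, 61, 75, 86, 95, 106
n = 106; position = 3n/4 = 79.5.
This falls in the class 48 ≤ t < 60: L = 48, F = 75, f = 11, h = 12.
Upper quartile ≈ 48 + ((79.5 − 75) / 11) × 12 = 52.9091

52.91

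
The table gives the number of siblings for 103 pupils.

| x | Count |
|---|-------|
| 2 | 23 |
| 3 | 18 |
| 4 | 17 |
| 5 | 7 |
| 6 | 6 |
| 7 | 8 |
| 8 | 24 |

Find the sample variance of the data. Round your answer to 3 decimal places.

Values: 2, 3, 4, 5, 6, 7, 8
n = 103, Σfx = 487, mean = 4.7282
Σfx² = 2845
Σf(x − x̄)² = Σfx² − (Σfx)²/n = 2845 − 487²/103 = 542.3883
Sample variance = 542.3883 / 102 = 5.3175

5.318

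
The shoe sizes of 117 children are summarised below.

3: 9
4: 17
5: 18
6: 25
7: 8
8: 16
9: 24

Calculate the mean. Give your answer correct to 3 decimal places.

Values: 3, 4, 5, 6, 7, 8, 9
Σfx = 9×3 + 17×4 + 18×5 + 25×6 + 8×7 + 16×8 + 24×9 = 735
n = Σf = 117
Mean = 735 / 117 = 6.2821

6.282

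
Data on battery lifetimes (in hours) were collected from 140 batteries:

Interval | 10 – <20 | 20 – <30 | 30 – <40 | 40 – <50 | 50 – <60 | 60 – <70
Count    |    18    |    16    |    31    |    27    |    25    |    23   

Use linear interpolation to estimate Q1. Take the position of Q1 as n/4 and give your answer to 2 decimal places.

30.32

Cumulative frequencies: 18, 34, 65, 92, 117, 140
n = 140; position = n/4 = 35.
This falls in the class 30 – <40: L = 30, F = 34, f = 31, h = 10.
Lower quartile ≈ 30 + ((35 − 34) / 31) × 10 = 30.3226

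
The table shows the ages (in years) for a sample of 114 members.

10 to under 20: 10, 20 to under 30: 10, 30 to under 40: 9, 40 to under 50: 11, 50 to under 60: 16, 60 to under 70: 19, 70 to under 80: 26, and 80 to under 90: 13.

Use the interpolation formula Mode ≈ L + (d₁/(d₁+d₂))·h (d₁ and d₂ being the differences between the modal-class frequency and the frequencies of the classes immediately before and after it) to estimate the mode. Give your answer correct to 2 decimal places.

73.50

Modal class: 70 to under 80 (highest frequency 26).
d₁ = 26 − 19 = 7, d₂ = 26 − 13 = 13
Mode ≈ 70 + (7/(7+13)) × 10 = 70 + 3.5000 = 73.5000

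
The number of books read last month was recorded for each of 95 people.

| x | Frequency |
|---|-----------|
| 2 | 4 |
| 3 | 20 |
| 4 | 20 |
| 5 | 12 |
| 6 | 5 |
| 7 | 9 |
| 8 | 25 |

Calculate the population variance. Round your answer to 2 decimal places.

Values: 2, 3, 4, 5, 6, 7, 8
n = 95, Σfx = 501, mean = 5.2737
Σfx² = 3037
Σf(x − x̄)² = Σfx² − (Σfx)²/n = 3037 − 501²/95 = 394.8842
Population variance = 394.8842 / 95 = 4.1567

4.16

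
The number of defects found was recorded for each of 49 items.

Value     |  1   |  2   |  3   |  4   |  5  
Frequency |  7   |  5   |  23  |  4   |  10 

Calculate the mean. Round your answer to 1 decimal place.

Values: 1, 2, 3, 4, 5
Σfx = 7×1 + 5×2 + 23×3 + 4×4 + 10×5 = 152
n = Σf = 49
Mean = 152 / 49 = 3.1020

3.1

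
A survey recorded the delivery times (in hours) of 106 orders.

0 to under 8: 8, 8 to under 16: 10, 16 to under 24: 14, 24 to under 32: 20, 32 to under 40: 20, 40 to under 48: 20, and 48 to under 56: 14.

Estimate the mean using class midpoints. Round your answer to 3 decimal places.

Midpoints: 4, 12, 20, 28, 36, 44, 52
Σfm = 8×4 + 10×12 + 14×20 + 20×28 + 20×36 + 20×44 + 14×52 = 3320
n = Σf = 106
Mean = 3320 / 106 = 31.3208

31.321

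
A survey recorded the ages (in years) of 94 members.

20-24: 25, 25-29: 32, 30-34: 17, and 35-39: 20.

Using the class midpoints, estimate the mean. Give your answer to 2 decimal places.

Midpoints: 22, 27, 32, 37
Σfm = 25×22 + 32×27 + 17×32 + 20×37 = 2698
n = Σf = 94
Mean = 2698 / 94 = 28.7021

28.70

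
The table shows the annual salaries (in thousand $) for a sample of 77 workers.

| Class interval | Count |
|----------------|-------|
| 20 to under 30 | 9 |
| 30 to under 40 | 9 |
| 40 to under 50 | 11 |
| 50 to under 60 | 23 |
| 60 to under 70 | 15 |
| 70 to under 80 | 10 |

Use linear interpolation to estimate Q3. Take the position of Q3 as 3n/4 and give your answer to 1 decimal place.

Cumulative frequencies: 9, 18, 29, 52, 67, 77
n = 77; position = 3n/4 = 57.75.
This falls in the class 60 to under 70: L = 60, F = 52, f = 15, h = 10.
Upper quartile ≈ 60 + ((57.75 − 52) / 15) × 10 = 63.8333

63.8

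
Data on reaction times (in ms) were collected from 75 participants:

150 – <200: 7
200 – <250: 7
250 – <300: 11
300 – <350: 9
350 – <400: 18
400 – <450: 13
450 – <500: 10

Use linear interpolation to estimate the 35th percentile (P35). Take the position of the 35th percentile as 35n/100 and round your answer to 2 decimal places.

306.94

Cumulative frequencies: 7, 14, 25, 34, 52, 65, 75
n = 75; position = 35n/100 = 26.25.
This falls in the class 300 – <350: L = 300, F = 25, f = 9, h = 50.
35th percentile ≈ 300 + ((26.25 − 25) / 9) × 50 = 306.9444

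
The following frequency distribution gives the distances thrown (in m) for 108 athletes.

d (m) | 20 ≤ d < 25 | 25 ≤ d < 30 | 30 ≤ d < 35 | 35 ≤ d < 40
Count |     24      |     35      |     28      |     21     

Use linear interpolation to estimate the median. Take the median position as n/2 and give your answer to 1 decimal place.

Cumulative frequencies: 24, 59, 87, 108
n = 108; position = n/2 = 54.
This falls in the class 25 ≤ d < 30: L = 25, F = 24, f = 35, h = 5.
Median ≈ 25 + ((54 − 24) / 35) × 5 = 29.2857

29.3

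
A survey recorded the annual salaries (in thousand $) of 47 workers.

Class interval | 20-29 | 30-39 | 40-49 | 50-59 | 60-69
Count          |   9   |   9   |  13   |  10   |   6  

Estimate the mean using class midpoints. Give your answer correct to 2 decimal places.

43.44

Midpoints: 24.5, 34.5, 44.5, 54.5, 64.5
Σfm = 9×24.5 + 9×34.5 + 13×44.5 + 10×54.5 + 6×64.5 = 2041.5
n = Σf = 47
Mean = 2041.5 / 47 = 43.4362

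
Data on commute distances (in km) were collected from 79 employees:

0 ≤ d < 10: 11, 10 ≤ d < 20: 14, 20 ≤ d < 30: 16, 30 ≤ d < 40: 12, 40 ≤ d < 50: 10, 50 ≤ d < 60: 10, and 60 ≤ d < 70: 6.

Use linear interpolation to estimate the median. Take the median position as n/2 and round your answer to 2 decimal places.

Cumulative frequencies: 11, 25, 41, 53, 63, 73, 79
n = 79; position = n/2 = 39.5.
This falls in the class 20 ≤ d < 30: L = 20, F = 25, f = 16, h = 10.
Median ≈ 20 + ((39.5 − 25) / 16) × 10 = 29.0625

29.06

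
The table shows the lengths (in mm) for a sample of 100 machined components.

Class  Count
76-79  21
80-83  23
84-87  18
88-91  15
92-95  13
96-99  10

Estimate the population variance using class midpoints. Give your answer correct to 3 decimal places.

Midpoints: 77.5, 81.5, 85.5, 89.5, 93.5, 97.5
n = 100, Σfm = 8574, mean = 85.7400
Σfm² = 739353
Σf(m − x̄)² = Σfm² − (Σfm)²/n = 739353 − 8574²/100 = 4218.2400
Population variance = 4218.2400 / 100 = 42.1824

42.182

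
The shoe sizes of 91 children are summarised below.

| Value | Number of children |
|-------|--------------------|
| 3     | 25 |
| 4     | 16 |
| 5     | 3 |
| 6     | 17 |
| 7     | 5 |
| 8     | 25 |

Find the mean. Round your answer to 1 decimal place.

5.4

Values: 3, 4, 5, 6, 7, 8
Σfx = 25×3 + 16×4 + 3×5 + 17×6 + 5×7 + 25×8 = 491
n = Σf = 91
Mean = 491 / 91 = 5.3956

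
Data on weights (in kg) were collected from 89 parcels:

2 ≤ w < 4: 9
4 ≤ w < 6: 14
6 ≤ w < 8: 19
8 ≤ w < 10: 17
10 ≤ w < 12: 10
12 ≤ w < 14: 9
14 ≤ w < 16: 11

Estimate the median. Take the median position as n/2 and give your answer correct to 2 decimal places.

Cumulative frequencies: 9, 23, 42, 59, 69, 78, 89
n = 89; position = n/2 = 44.5.
This falls in the class 8 ≤ w < 10: L = 8, F = 42, f = 17, h = 2.
Median ≈ 8 + ((44.5 − 42) / 17) × 2 = 8.2941

8.29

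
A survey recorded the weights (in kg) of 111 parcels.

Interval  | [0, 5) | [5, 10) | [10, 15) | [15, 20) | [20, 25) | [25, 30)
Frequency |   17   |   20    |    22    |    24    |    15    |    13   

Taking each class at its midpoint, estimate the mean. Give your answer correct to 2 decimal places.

Midpoints: 2.5, 7.5, 12.5, 17.5, 22.5, 27.5
Σfm = 17×2.5 + 20×7.5 + 22×12.5 + 24×17.5 + 15×22.5 + 13×27.5 = 1582.5
n = Σf = 111
Mean = 1582.5 / 111 = 14.2568

14.26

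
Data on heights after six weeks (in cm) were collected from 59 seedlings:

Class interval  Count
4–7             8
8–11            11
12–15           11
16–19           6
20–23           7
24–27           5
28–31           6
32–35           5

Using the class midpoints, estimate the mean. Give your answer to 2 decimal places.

Midpoints: 5.5, 9.5, 13.5, 17.5, 21.5, 25.5, 29.5, 33.5
Σfm = 8×5.5 + 11×9.5 + 11×13.5 + 6×17.5 + 7×21.5 + 5×25.5 + 6×29.5 + 5×33.5 = 1024.5
n = Σf = 59
Mean = 1024.5 / 59 = 17.3644

17.36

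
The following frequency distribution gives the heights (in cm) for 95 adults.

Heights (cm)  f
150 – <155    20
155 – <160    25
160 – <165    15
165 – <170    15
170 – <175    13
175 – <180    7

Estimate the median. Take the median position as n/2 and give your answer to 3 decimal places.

160.833

Cumulative frequencies: 20, 45, 60, 75, 88, 95
n = 95; position = n/2 = 47.5.
This falls in the class 160 – <165: L = 160, F = 45, f = 15, h = 5.
Median ≈ 160 + ((47.5 − 45) / 15) × 5 = 160.8333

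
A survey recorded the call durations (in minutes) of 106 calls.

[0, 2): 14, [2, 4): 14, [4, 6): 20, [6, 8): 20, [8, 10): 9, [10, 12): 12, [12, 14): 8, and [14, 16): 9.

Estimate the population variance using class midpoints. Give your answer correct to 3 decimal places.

Midpoints: 1, 3, 5, 7, 9, 11, 13, 15
n = 106, Σfm = 748, mean = 7.0566
Σfm² = 7178
Σf(m − x̄)² = Σfm² − (Σfm)²/n = 7178 − 748²/106 = 1899.6604
Population variance = 1899.6604 / 106 = 17.9213

17.921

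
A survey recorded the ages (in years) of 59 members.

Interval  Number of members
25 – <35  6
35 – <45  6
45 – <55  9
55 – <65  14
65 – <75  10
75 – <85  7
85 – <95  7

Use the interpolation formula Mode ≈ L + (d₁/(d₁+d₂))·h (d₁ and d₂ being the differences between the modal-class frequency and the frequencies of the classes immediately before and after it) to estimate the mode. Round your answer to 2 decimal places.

Modal class: 55 – <65 (highest frequency 14).
d₁ = 14 − 9 = 5, d₂ = 14 − 10 = 4
Mode ≈ 55 + (5/(5+4)) × 10 = 55 + 5.5556 = 60.5556

60.56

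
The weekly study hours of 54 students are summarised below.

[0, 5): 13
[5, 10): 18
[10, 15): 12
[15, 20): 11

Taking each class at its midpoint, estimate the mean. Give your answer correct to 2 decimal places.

9.44

Midpoints: 2.5, 7.5, 12.5, 17.5
Σfm = 13×2.5 + 18×7.5 + 12×12.5 + 11×17.5 = 510
n = Σf = 54
Mean = 510 / 54 = 9.4444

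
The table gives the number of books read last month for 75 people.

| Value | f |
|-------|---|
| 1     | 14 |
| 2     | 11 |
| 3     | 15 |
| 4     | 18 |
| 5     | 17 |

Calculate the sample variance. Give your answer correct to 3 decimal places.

Values: 1, 2, 3, 4, 5
n = 75, Σfx = 238, mean = 3.1733
Σfx² = 906
Σf(x − x̄)² = Σfx² − (Σfx)²/n = 906 − 238²/75 = 150.7467
Sample variance = 150.7467 / 74 = 2.0371

2.037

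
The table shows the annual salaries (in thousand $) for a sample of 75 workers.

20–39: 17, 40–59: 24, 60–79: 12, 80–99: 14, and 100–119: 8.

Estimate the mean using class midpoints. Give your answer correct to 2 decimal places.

Midpoints: 29.5, 49.5, 69.5, 89.5, 109.5
Σfm = 17×29.5 + 24×49.5 + 12×69.5 + 14×89.5 + 8×109.5 = 4652.5
n = Σf = 75
Mean = 4652.5 / 75 = 62.0333

62.03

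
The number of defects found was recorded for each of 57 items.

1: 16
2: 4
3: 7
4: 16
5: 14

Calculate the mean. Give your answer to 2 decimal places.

3.14

Values: 1, 2, 3, 4, 5
Σfx = 16×1 + 4×2 + 7×3 + 16×4 + 14×5 = 179
n = Σf = 57
Mean = 179 / 57 = 3.1404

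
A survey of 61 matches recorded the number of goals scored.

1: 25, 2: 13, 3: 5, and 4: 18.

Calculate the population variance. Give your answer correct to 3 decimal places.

1.603

Values: 1, 2, 3, 4
n = 61, Σfx = 138, mean = 2.2623
Σfx² = 410
Σf(x − x̄)² = Σfx² − (Σfx)²/n = 410 − 138²/61 = 97.8033
Population variance = 97.8033 / 61 = 1.6033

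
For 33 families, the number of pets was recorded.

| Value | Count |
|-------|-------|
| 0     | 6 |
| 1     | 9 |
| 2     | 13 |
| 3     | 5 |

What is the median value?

Cumulative frequencies: 6, 15, 28, 33
n = 33, so the median is the value in position (n+1)/2 = 17.
Position 17 falls at value 2.

2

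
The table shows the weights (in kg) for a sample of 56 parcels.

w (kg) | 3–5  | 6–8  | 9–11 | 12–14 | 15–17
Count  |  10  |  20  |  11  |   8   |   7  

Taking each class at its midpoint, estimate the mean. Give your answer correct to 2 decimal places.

9.04

Midpoints: 4, 7, 10, 13, 16
Σfm = 10×4 + 20×7 + 11×10 + 8×13 + 7×16 = 506
n = Σf = 56
Mean = 506 / 56 = 9.0357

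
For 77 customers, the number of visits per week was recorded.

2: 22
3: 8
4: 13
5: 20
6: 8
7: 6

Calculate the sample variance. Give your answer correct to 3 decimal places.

Values: 2, 3, 4, 5, 6, 7
n = 77, Σfx = 310, mean = 4.0260
Σfx² = 1450
Σf(x − x̄)² = Σfx² − (Σfx)²/n = 1450 − 310²/77 = 201.9481
Sample variance = 201.9481 / 76 = 2.6572

2.657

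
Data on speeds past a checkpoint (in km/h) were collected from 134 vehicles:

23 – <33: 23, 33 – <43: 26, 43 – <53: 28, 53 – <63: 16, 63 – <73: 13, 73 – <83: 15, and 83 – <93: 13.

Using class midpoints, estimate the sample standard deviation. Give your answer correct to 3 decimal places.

Midpoints: 28, 38, 48, 58, 68, 78, 88
n = 134, Σfm = 7102, mean = 53.0000
Σfm² = 425956
Σf(m − x̄)² = Σfm² − (Σfm)²/n = 425956 − 7102²/134 = 49550.0000
Sample variance = 49550.0000 / 133 = 372.5564
Standard deviation = √372.5564 = 19.3017

19.302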